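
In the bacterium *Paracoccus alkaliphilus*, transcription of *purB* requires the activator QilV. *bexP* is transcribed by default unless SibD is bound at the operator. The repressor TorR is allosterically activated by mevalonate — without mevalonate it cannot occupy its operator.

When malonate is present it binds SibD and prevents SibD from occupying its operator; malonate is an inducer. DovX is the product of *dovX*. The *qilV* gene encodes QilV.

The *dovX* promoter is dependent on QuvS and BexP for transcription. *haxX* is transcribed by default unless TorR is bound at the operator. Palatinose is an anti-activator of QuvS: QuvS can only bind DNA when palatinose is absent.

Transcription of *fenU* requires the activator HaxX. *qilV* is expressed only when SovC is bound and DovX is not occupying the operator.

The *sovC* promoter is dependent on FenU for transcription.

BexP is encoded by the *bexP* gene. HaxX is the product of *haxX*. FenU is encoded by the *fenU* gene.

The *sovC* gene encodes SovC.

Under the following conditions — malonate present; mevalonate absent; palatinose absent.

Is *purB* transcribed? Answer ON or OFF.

Mevalonate is absent, so TorR is inactive.
With no repressor bound, *haxX* is transcribed.
So HaxX is produced and active.
No repressor is bound and HaxX is active, so *fenU* is transcribed.
So FenU is produced and active.
No repressor is bound and FenU is active, so *sovC* is transcribed.
So SovC is produced and active.
Palatinose is absent, so QuvS is active.
Malonate is present, so SibD is inactive.
With no repressor bound, *bexP* is transcribed.
So BexP is produced and active.
No repressor is bound and QuvS and BexP are active, so *dovX* is transcribed.
So DovX is produced and active.
With repressor DovX bound, *qilV* is not transcribed.
So QilV is not produced.
Required activator QilV is absent, so *purB* is not transcribed.

OFF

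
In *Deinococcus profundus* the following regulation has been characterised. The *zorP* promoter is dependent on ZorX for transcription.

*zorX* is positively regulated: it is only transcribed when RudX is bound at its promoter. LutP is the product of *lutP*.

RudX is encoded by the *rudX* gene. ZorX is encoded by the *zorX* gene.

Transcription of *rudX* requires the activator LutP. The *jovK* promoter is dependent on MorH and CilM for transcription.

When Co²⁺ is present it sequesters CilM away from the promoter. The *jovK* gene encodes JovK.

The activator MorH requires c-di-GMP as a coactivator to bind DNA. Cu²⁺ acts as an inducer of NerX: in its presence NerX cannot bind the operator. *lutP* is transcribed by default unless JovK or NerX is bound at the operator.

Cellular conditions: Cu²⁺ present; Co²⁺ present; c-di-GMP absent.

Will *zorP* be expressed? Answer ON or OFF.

c-di-GMP is absent, so MorH is inactive.
Co²⁺ is present, so CilM is inactive.
Required activator MorH is absent, so *jovK* is not transcribed.
So JovK is not produced.
Cu²⁺ is present, so NerX is inactive.
With no repressor bound, *lutP* is transcribed.
So LutP is produced and active.
No repressor is bound and LutP is active, so *rudX* is transcribed.
So RudX is produced and active.
No repressor is bound and RudX is active, so *zorX* is transcribed.
So ZorX is produced and active.
No repressor is bound and ZorX is active, so *zorP* is transcribed.

ON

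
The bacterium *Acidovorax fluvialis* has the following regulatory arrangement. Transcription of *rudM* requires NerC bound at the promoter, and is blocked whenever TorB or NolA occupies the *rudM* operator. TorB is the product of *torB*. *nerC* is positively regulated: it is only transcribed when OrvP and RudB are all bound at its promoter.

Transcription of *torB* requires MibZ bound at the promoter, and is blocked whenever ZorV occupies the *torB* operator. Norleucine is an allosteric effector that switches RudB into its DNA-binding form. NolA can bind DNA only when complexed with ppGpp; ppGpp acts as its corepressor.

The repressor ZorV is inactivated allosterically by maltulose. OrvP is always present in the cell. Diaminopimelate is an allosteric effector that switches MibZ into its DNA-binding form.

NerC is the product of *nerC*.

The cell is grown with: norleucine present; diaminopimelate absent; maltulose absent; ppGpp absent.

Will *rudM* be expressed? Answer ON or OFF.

ON

Maltulose is absent, so ZorV is active.
Diaminopimelate is absent, so MibZ is inactive.
With repressor ZorV bound, *torB* is not transcribed.
So TorB is not produced.
ppGpp is absent, so NolA is inactive.
OrvP is produced constitutively and is active.
Norleucine is present, so RudB is active.
No repressor is bound and OrvP and RudB are active, so *nerC* is transcribed.
So NerC is produced and active.
No repressor is bound and NerC is active, so *rudM* is transcribed.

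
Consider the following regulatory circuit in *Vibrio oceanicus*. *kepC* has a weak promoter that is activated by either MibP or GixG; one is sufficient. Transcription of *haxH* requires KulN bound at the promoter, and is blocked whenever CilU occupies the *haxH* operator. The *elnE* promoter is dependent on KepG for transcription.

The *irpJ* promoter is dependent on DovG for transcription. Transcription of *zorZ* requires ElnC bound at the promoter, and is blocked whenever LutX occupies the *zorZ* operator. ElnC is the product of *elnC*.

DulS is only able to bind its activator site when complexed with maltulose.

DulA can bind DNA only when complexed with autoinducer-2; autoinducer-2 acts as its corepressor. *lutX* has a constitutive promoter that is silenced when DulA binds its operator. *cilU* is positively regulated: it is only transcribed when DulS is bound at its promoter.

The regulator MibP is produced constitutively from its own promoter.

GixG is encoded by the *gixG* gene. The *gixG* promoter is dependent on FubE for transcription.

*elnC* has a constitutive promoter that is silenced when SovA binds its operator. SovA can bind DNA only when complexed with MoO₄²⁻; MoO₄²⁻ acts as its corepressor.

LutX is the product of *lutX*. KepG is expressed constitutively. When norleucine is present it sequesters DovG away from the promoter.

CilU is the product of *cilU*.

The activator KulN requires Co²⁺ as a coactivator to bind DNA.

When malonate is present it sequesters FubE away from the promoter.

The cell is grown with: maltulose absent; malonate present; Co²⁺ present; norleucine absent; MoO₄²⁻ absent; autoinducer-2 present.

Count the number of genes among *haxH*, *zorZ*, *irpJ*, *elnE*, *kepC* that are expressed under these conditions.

Maltulose is absent, so DulS is inactive.
Required activator DulS is absent, so *cilU* is not transcribed.
So CilU is not produced.
Co²⁺ is present, so KulN is active.
No repressor is bound and KulN is active, so *haxH* is transcribed.
→ *haxH* is ON.
MoO₄²⁻ is absent, so SovA is inactive.
With no repressor bound, *elnC* is transcribed.
So ElnC is produced and active.
Autoinducer-2 is present, so DulA is active.
With repressor DulA bound, *lutX* is not transcribed.
So LutX is not produced.
No repressor is bound and ElnC is active, so *zorZ* is transcribed.
→ *zorZ* is ON.
Norleucine is absent, so DovG is active.
No repressor is bound and DovG is active, so *irpJ* is transcribed.
→ *irpJ* is ON.
KepG is produced constitutively and is active.
No repressor is bound and KepG is active, so *elnE* is transcribed.
→ *elnE* is ON.
MibP is produced constitutively and is active.
Malonate is present, so FubE is inactive.
Required activator FubE is absent, so *gixG* is not transcribed.
So GixG is not produced.
Activator MibP is present, so *kepC* is transcribed.
→ *kepC* is ON.
5 of the 5 genes are transcribed.

5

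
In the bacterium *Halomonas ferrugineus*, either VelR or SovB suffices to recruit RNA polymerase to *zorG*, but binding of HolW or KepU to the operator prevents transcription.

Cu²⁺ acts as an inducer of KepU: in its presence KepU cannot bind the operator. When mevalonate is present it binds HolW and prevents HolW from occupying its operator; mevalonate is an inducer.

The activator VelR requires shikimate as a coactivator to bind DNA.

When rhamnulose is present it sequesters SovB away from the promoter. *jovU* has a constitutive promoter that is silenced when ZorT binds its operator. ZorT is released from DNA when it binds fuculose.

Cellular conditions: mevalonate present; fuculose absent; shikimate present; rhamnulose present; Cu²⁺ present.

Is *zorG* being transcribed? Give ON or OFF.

ON

Mevalonate is present, so HolW is inactive.
Shikimate is present, so VelR is active.
Rhamnulose is present, so SovB is inactive.
Cu²⁺ is present, so KepU is inactive.
Activator VelR is present, so *zorG* is transcribed.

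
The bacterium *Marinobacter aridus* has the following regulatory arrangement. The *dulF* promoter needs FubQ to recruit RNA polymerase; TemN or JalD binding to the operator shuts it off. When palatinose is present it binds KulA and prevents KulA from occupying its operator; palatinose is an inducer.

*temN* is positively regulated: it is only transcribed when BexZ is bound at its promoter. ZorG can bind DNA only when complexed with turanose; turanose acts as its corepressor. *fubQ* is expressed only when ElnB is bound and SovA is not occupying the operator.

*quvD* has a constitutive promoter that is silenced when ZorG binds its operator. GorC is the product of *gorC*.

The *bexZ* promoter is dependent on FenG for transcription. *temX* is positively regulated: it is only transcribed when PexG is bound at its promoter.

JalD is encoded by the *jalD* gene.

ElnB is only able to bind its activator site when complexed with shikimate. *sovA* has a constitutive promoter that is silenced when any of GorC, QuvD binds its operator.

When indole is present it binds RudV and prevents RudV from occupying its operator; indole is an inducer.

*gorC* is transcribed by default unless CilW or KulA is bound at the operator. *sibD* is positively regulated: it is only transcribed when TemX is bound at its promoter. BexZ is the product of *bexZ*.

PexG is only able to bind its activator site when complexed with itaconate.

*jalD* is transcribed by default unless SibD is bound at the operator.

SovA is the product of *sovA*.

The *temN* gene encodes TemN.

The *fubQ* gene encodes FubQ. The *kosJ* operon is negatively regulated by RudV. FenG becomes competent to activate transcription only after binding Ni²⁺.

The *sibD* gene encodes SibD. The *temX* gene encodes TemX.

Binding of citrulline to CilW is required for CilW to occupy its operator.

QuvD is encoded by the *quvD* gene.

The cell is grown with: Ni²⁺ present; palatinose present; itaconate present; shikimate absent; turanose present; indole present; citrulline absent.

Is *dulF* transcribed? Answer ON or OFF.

Ni²⁺ is present, so FenG is active.
No repressor is bound and FenG is active, so *bexZ* is transcribed.
So BexZ is produced and active.
No repressor is bound and BexZ is active, so *temN* is transcribed.
So TemN is produced and active.
Itaconate is present, so PexG is active.
No repressor is bound and PexG is active, so *temX* is transcribed.
So TemX is produced and active.
No repressor is bound and TemX is active, so *sibD* is transcribed.
So SibD is produced and active.
With repressor SibD bound, *jalD* is not transcribed.
So JalD is not produced.
Shikimate is absent, so ElnB is inactive.
Citrulline is absent, so CilW is inactive.
Palatinose is present, so KulA is inactive.
With no repressor bound, *gorC* is transcribed.
So GorC is produced and active.
Turanose is present, so ZorG is active.
With repressor ZorG bound, *quvD* is not transcribed.
So QuvD is not produced.
With repressor GorC bound, *sovA* is not transcribed.
So SovA is not produced.
Required activator ElnB is absent, so *fubQ* is not transcribed.
So FubQ is not produced.
With repressor TemN bound, *dulF* is not transcribed.

OFF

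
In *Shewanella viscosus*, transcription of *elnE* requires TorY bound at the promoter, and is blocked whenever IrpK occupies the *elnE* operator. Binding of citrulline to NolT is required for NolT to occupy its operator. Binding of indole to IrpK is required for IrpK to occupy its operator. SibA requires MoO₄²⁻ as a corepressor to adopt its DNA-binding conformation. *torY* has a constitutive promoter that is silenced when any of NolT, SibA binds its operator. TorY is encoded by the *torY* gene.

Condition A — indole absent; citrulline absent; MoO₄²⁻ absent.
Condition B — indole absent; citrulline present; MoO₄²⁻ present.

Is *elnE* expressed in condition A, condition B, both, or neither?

Condition A:
Indole is absent, so IrpK is inactive.
Citrulline is absent, so NolT is inactive.
MoO₄²⁻ is absent, so SibA is inactive.
With no repressor bound, *torY* is transcribed.
So TorY is produced and active.
No repressor is bound and TorY is active, so *elnE* is transcribed.
→ *elnE* is ON in A.
Condition B:
Indole is absent, so IrpK is inactive.
Citrulline is present, so NolT is active.
MoO₄²⁻ is present, so SibA is active.
With repressor NolT bound, *torY* is not transcribed.
So TorY is not produced.
Required activator TorY is absent, so *elnE* is not transcribed.
→ *elnE* is OFF in B.

A only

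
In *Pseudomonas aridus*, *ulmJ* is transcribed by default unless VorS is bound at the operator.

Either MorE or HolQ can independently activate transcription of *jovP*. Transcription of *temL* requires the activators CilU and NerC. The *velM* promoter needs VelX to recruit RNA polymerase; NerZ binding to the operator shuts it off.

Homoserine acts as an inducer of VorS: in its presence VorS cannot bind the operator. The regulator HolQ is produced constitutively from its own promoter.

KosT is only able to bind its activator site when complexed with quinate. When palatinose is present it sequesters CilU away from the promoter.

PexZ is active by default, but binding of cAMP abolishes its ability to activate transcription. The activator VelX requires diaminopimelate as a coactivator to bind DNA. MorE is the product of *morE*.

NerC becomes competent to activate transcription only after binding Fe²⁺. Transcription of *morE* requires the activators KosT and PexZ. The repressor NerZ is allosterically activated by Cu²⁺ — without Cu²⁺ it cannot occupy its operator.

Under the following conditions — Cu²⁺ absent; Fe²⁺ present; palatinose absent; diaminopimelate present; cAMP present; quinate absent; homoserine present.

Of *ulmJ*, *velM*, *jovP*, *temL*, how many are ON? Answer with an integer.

Homoserine is present, so VorS is inactive.
With no repressor bound, *ulmJ* is transcribed.
→ *ulmJ* is ON.
Cu²⁺ is absent, so NerZ is inactive.
Diaminopimelate is present, so VelX is active.
No repressor is bound and VelX is active, so *velM* is transcribed.
→ *velM* is ON.
Quinate is absent, so KosT is inactive.
cAMP is present, so PexZ is inactive.
Required activator KosT is absent, so *morE* is not transcribed.
So MorE is not produced.
HolQ is produced constitutively and is active.
Activator HolQ is present, so *jovP* is transcribed.
→ *jovP* is ON.
Palatinose is absent, so CilU is active.
Fe²⁺ is present, so NerC is active.
No repressor is bound and CilU and NerC are active, so *temL* is transcribed.
→ *temL* is ON.
4 of the 4 genes are transcribed.

4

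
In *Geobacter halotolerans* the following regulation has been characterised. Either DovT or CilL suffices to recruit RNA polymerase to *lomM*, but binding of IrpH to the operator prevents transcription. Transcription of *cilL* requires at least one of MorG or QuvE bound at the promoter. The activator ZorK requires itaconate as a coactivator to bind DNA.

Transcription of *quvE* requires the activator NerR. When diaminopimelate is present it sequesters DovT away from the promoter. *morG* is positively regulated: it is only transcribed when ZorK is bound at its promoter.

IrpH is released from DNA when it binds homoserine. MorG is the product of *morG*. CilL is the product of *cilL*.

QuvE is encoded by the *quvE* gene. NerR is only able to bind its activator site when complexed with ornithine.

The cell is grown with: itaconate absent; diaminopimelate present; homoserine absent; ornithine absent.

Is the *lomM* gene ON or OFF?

OFF

Homoserine is absent, so IrpH is active.
Diaminopimelate is present, so DovT is inactive.
Itaconate is absent, so ZorK is inactive.
Required activator ZorK is absent, so *morG* is not transcribed.
So MorG is not produced.
Ornithine is absent, so NerR is inactive.
Required activator NerR is absent, so *quvE* is not transcribed.
So QuvE is not produced.
No activator is available at the *cilL* promoter, so *cilL* is not transcribed.
So CilL is not produced.
With repressor IrpH bound, *lomM* is not transcribed.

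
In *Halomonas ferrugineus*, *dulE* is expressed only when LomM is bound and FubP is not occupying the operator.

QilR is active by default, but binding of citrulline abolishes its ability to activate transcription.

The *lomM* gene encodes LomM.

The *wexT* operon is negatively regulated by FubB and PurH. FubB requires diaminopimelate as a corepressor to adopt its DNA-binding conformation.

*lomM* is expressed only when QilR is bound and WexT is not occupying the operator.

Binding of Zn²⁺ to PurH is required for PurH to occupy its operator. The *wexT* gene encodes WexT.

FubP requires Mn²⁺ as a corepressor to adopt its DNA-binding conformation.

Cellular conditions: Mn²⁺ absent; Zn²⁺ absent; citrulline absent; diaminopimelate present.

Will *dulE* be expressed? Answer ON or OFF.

ON

Mn²⁺ is absent, so FubP is inactive.
Citrulline is absent, so QilR is active.
Diaminopimelate is present, so FubB is active.
Zn²⁺ is absent, so PurH is inactive.
With repressor FubB bound, *wexT* is not transcribed.
So WexT is not produced.
No repressor is bound and QilR is active, so *lomM* is transcribed.
So LomM is produced and active.
No repressor is bound and LomM is active, so *dulE* is transcribed.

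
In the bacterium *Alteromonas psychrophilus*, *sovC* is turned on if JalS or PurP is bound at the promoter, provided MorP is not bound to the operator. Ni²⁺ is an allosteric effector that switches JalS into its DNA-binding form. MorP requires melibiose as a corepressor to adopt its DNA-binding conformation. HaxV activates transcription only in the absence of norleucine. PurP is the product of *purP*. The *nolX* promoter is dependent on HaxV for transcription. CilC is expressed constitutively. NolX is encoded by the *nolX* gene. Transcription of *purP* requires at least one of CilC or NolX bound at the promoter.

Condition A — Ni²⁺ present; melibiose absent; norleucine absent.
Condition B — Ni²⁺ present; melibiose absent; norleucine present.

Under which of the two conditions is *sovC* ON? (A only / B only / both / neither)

Condition A:
Ni²⁺ is present, so JalS is active.
Melibiose is absent, so MorP is inactive.
CilC is produced constitutively and is active.
Norleucine is absent, so HaxV is active.
No repressor is bound and HaxV is active, so *nolX* is transcribed.
So NolX is produced and active.
Activator CilC is present, so *purP* is transcribed.
So PurP is produced and active.
Activator JalS is present, so *sovC* is transcribed.
→ *sovC* is ON in A.
Condition B:
Ni²⁺ is present, so JalS is active.
Melibiose is absent, so MorP is inactive.
CilC is produced constitutively and is active.
Norleucine is present, so HaxV is inactive.
Required activator HaxV is absent, so *nolX* is not transcribed.
So NolX is not produced.
Activator CilC is present, so *purP* is transcribed.
So PurP is produced and active.
Activator JalS is present, so *sovC* is transcribed.
→ *sovC* is ON in B.

both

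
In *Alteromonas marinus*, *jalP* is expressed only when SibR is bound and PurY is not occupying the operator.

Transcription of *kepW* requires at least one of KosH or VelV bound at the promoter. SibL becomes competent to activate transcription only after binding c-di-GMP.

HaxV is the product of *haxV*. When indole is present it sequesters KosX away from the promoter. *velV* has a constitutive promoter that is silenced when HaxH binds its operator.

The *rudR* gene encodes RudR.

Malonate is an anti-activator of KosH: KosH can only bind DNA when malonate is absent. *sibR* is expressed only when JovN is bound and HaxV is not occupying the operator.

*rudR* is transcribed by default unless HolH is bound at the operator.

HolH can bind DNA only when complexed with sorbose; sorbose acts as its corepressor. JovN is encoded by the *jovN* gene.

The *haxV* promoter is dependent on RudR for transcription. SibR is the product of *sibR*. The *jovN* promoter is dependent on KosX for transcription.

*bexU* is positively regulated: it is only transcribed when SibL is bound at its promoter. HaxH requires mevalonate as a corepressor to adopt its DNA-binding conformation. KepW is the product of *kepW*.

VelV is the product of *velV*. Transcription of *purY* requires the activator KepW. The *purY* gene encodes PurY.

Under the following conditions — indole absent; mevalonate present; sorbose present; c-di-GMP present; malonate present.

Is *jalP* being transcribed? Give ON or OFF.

Indole is absent, so KosX is active.
No repressor is bound and KosX is active, so *jovN* is transcribed.
So JovN is produced and active.
Sorbose is present, so HolH is active.
With repressor HolH bound, *rudR* is not transcribed.
So RudR is not produced.
Required activator RudR is absent, so *haxV* is not transcribed.
So HaxV is not produced.
No repressor is bound and JovN is active, so *sibR* is transcribed.
So SibR is produced and active.
Malonate is present, so KosH is inactive.
Mevalonate is present, so HaxH is active.
With repressor HaxH bound, *velV* is not transcribed.
So VelV is not produced.
No activator is available at the *kepW* promoter, so *kepW* is not transcribed.
So KepW is not produced.
Required activator KepW is absent, so *purY* is not transcribed.
So PurY is not produced.
No repressor is bound and SibR is active, so *jalP* is transcribed.

ON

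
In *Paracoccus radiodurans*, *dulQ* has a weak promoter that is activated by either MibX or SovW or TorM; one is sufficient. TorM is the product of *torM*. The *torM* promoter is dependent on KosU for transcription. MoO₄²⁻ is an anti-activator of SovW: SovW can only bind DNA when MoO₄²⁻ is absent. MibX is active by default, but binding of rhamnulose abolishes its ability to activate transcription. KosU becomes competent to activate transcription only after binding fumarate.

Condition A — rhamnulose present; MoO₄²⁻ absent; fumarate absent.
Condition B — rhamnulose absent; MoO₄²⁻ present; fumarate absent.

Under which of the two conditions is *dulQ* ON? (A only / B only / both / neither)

both

Condition A:
Rhamnulose is present, so MibX is inactive.
MoO₄²⁻ is absent, so SovW is active.
Fumarate is absent, so KosU is inactive.
Required activator KosU is absent, so *torM* is not transcribed.
So TorM is not produced.
Activator SovW is present, so *dulQ* is transcribed.
→ *dulQ* is ON in A.
Condition B:
Rhamnulose is absent, so MibX is active.
MoO₄²⁻ is present, so SovW is inactive.
Fumarate is absent, so KosU is inactive.
Required activator KosU is absent, so *torM* is not transcribed.
So TorM is not produced.
Activator MibX is present, so *dulQ* is transcribed.
→ *dulQ* is ON in B.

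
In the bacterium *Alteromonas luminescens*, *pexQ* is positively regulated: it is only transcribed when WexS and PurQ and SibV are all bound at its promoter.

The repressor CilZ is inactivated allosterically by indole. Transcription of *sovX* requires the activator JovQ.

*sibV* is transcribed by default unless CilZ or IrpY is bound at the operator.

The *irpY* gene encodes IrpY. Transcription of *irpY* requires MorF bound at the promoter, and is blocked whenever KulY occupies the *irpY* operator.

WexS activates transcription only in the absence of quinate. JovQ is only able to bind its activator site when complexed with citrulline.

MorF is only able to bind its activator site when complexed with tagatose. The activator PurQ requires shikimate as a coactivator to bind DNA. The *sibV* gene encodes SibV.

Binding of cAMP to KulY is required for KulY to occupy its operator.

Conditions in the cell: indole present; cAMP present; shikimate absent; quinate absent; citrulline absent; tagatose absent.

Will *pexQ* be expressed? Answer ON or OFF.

OFF

Quinate is absent, so WexS is active.
Shikimate is absent, so PurQ is inactive.
Indole is present, so CilZ is inactive.
Tagatose is absent, so MorF is inactive.
cAMP is present, so KulY is active.
With repressor KulY bound, *irpY* is not transcribed.
So IrpY is not produced.
With no repressor bound, *sibV* is transcribed.
So SibV is produced and active.
Required activator PurQ is absent, so *pexQ* is not transcribed.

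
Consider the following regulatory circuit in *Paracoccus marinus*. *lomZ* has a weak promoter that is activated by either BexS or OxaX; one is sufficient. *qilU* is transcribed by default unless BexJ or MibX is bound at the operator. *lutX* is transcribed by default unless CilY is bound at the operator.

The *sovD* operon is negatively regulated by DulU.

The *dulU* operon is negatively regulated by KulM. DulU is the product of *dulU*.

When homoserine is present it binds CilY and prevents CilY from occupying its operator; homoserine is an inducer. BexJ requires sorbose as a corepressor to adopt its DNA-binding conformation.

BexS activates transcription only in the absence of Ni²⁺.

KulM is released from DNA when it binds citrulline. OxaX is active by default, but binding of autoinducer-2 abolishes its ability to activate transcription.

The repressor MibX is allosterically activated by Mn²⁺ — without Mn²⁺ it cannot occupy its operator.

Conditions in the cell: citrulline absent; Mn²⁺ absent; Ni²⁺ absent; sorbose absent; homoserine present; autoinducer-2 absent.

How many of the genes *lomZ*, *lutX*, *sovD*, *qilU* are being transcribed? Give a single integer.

4

Ni²⁺ is absent, so BexS is active.
Autoinducer-2 is absent, so OxaX is active.
Activator BexS is present, so *lomZ* is transcribed.
→ *lomZ* is ON.
Homoserine is present, so CilY is inactive.
With no repressor bound, *lutX* is transcribed.
→ *lutX* is ON.
Citrulline is absent, so KulM is active.
With repressor KulM bound, *dulU* is not transcribed.
So DulU is not produced.
With no repressor bound, *sovD* is transcribed.
→ *sovD* is ON.
Sorbose is absent, so BexJ is inactive.
Mn²⁺ is absent, so MibX is inactive.
With no repressor bound, *qilU* is transcribed.
→ *qilU* is ON.
4 of the 4 genes are transcribed.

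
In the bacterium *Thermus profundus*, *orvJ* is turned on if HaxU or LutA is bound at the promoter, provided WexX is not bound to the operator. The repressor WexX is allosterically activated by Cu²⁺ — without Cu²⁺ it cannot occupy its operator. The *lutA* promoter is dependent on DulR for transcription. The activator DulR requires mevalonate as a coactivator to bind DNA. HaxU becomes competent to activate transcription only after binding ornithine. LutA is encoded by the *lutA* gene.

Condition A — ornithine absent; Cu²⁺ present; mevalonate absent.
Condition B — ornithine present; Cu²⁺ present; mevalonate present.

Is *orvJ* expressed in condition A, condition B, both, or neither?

Condition A:
Ornithine is absent, so HaxU is inactive.
Cu²⁺ is present, so WexX is active.
Mevalonate is absent, so DulR is inactive.
Required activator DulR is absent, so *lutA* is not transcribed.
So LutA is not produced.
With repressor WexX bound, *orvJ* is not transcribed.
→ *orvJ* is OFF in A.
Condition B:
Ornithine is present, so HaxU is active.
Cu²⁺ is present, so WexX is active.
Mevalonate is present, so DulR is active.
No repressor is bound and DulR is active, so *lutA* is transcribed.
So LutA is produced and active.
With repressor WexX bound, *orvJ* is not transcribed.
→ *orvJ* is OFF in B.

neither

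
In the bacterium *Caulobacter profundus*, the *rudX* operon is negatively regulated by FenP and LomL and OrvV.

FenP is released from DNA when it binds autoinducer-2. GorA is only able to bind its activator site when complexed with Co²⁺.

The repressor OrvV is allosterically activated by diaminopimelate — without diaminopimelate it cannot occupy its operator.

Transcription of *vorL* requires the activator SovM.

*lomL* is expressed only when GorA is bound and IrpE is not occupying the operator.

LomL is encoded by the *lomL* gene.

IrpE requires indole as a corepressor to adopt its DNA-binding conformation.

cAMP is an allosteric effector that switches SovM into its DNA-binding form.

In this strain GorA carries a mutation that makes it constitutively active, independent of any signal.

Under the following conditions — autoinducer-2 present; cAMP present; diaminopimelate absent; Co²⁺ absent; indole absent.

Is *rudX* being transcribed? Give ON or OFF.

OFF

Autoinducer-2 is present, so FenP is inactive.
Indole is absent, so IrpE is inactive.
GorA is constitutively active in this strain.
No repressor is bound and GorA is active, so *lomL* is transcribed.
So LomL is produced and active.
Diaminopimelate is absent, so OrvV is inactive.
With repressor LomL bound, *rudX* is not transcribed.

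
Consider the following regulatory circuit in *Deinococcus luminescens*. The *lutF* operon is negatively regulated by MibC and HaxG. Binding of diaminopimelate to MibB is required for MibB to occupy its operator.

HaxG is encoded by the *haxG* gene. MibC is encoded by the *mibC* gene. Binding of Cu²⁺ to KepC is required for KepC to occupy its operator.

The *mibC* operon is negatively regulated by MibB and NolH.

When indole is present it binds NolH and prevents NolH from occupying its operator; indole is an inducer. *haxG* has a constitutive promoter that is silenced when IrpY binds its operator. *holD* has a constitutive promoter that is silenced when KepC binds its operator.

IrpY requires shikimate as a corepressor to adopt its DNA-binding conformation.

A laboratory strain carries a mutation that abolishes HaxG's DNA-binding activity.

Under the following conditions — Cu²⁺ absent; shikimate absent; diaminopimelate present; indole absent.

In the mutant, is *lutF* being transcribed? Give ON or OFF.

Diaminopimelate is present, so MibB is active.
Indole is absent, so NolH is active.
With repressor MibB bound, *mibC* is not transcribed.
So MibC is not produced.
HaxG is non-functional in this strain, so it has no effect.
With no repressor bound, *lutF* is transcribed.

ON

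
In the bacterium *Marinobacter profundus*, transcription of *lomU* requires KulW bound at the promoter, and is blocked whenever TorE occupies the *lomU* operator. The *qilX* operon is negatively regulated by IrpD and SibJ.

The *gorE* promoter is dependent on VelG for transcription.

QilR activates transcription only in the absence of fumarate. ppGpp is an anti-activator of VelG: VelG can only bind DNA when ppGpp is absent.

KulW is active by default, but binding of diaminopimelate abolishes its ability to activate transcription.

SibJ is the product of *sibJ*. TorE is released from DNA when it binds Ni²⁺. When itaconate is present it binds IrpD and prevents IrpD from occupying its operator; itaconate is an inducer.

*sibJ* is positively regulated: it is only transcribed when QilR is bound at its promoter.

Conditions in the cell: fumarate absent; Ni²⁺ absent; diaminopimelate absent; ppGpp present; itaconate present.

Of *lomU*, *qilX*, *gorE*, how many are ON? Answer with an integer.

0

Ni²⁺ is absent, so TorE is active.
Diaminopimelate is absent, so KulW is active.
With repressor TorE bound, *lomU* is not transcribed.
→ *lomU* is OFF.
Itaconate is present, so IrpD is inactive.
Fumarate is absent, so QilR is active.
No repressor is bound and QilR is active, so *sibJ* is transcribed.
So SibJ is produced and active.
With repressor SibJ bound, *qilX* is not transcribed.
→ *qilX* is OFF.
ppGpp is present, so VelG is inactive.
Required activator VelG is absent, so *gorE* is not transcribed.
→ *gorE* is OFF.
0 of the 3 genes are transcribed.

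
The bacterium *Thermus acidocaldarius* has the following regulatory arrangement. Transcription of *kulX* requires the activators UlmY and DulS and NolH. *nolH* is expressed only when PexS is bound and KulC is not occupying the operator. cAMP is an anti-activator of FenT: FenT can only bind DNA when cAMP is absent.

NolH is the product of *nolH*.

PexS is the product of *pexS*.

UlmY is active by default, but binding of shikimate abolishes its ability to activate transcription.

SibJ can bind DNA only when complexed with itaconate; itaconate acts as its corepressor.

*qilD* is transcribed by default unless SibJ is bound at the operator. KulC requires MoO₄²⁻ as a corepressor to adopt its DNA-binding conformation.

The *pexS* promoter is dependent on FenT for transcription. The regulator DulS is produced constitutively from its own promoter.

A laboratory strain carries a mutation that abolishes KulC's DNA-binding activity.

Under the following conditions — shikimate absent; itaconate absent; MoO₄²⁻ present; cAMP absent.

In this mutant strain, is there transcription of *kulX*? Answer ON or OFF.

Shikimate is absent, so UlmY is active.
DulS is produced constitutively and is active.
KulC is non-functional in this strain, so it has no effect.
cAMP is absent, so FenT is active.
No repressor is bound and FenT is active, so *pexS* is transcribed.
So PexS is produced and active.
No repressor is bound and PexS is active, so *nolH* is transcribed.
So NolH is produced and active.
No repressor is bound and UlmY and DulS and NolH are active, so *kulX* is transcribed.

ON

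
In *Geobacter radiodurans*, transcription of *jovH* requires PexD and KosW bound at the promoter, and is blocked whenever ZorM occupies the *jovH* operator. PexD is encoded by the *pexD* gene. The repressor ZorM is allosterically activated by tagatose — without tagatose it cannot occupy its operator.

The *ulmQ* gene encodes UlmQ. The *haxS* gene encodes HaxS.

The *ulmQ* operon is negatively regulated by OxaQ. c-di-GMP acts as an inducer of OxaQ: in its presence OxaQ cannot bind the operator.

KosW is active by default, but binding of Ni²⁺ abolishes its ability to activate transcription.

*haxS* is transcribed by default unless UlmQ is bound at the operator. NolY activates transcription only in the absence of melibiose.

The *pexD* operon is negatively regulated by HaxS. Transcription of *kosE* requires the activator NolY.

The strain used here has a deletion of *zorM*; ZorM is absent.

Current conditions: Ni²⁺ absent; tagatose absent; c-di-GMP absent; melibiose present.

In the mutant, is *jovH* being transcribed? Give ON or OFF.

c-di-GMP is absent, so OxaQ is active.
With repressor OxaQ bound, *ulmQ* is not transcribed.
So UlmQ is not produced.
With no repressor bound, *haxS* is transcribed.
So HaxS is produced and active.
With repressor HaxS bound, *pexD* is not transcribed.
So PexD is not produced.
Ni²⁺ is absent, so KosW is active.
ZorM is non-functional in this strain, so it has no effect.
Required activator PexD is absent, so *jovH* is not transcribed.

OFF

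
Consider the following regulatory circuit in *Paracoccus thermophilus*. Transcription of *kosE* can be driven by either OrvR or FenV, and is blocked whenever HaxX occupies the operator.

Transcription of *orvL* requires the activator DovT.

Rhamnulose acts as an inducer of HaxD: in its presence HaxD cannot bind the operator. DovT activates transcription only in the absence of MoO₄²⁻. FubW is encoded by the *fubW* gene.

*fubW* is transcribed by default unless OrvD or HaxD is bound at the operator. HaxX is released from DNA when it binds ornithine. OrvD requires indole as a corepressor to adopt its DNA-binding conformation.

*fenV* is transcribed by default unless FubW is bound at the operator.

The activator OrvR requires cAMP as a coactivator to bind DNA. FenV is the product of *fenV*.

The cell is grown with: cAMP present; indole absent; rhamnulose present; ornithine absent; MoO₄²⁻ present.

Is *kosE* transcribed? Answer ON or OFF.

OFF

cAMP is present, so OrvR is active.
Indole is absent, so OrvD is inactive.
Rhamnulose is present, so HaxD is inactive.
With no repressor bound, *fubW* is transcribed.
So FubW is produced and active.
With repressor FubW bound, *fenV* is not transcribed.
So FenV is not produced.
Ornithine is absent, so HaxX is active.
With repressor HaxX bound, *kosE* is not transcribed.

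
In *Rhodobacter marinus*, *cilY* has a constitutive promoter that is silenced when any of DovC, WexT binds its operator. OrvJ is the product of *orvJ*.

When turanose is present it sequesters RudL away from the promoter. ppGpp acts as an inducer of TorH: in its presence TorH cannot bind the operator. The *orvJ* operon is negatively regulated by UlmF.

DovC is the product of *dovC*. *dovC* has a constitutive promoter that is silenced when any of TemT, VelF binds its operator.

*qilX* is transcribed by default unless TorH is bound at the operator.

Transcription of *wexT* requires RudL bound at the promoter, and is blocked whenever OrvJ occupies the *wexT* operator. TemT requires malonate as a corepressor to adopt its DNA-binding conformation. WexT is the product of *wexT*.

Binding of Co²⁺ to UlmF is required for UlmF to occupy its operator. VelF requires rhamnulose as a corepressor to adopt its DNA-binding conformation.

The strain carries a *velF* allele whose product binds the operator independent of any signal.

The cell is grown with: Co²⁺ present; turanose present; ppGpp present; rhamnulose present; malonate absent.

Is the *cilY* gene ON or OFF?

ON

Malonate is absent, so TemT is inactive.
VelF is constitutively active in this strain.
With repressor VelF bound, *dovC* is not transcribed.
So DovC is not produced.
Turanose is present, so RudL is inactive.
Co²⁺ is present, so UlmF is active.
With repressor UlmF bound, *orvJ* is not transcribed.
So OrvJ is not produced.
Required activator RudL is absent, so *wexT* is not transcribed.
So WexT is not produced.
With no repressor bound, *cilY* is transcribed.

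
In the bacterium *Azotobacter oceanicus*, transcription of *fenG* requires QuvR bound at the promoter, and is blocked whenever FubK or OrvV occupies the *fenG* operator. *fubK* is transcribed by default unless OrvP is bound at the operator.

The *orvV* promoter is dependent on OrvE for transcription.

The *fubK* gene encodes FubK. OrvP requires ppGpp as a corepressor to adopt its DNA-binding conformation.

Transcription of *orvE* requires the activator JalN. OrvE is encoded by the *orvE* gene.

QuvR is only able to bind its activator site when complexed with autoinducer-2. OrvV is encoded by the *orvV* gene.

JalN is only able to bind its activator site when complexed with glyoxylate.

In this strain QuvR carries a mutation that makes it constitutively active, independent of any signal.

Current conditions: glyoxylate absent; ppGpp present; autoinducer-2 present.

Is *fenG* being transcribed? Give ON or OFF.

ON

ppGpp is present, so OrvP is active.
With repressor OrvP bound, *fubK* is not transcribed.
So FubK is not produced.
QuvR is constitutively active in this strain.
Glyoxylate is absent, so JalN is inactive.
Required activator JalN is absent, so *orvE* is not transcribed.
So OrvE is not produced.
Required activator OrvE is absent, so *orvV* is not transcribed.
So OrvV is not produced.
No repressor is bound and QuvR is active, so *fenG* is transcribed.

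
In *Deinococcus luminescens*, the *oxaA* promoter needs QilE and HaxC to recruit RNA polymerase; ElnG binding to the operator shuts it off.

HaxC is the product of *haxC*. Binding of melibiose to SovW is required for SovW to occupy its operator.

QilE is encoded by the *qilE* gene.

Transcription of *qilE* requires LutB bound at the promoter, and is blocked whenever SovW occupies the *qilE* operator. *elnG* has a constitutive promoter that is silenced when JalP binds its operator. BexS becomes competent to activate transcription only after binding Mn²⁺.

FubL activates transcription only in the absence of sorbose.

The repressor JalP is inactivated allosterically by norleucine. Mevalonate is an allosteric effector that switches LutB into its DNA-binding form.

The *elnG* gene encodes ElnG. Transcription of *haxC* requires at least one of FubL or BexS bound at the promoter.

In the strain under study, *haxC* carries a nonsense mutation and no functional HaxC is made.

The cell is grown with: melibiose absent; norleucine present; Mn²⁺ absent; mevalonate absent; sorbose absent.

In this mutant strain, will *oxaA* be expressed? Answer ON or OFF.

Norleucine is present, so JalP is inactive.
With no repressor bound, *elnG* is transcribed.
So ElnG is produced and active.
Melibiose is absent, so SovW is inactive.
Mevalonate is absent, so LutB is inactive.
Required activator LutB is absent, so *qilE* is not transcribed.
So QilE is not produced.
HaxC is non-functional in this strain, so it has no effect.
With repressor ElnG bound, *oxaA* is not transcribed.

OFF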